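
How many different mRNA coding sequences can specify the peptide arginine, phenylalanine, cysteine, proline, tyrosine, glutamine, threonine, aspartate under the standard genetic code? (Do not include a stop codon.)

3072

Arg: 6 codons.
Phe: 2 codons.
Cys: 2 codons.
Pro: 4 codons.
Tyr: 2 codons.
Gln: 2 codons.
Thr: 4 codons.
Asp: 2 codons.
6 × 2 × 2 × 4 × 2 × 2 × 4 × 2 = 3072.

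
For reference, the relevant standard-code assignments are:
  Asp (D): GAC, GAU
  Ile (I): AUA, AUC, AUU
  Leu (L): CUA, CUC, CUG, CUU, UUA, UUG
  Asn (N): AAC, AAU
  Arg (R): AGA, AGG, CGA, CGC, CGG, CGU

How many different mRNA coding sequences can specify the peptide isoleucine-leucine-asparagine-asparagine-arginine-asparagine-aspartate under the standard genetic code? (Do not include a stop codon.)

Ile: 3 codons.
Leu: 6 codons.
Asn: 2 codons.
Asn: 2 codons.
Arg: 6 codons.
Asn: 2 codons.
Asp: 2 codons.
3 × 6 × 2 × 2 × 6 × 2 × 2 = 1728.

1728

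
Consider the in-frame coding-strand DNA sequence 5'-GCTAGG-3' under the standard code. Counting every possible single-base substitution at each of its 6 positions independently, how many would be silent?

5

Codon 1 (GCT, Ala): 3 synonymous substitutions.
Codon 2 (AGG, Arg): 2 synonymous substitutions.
Total: 3 + 2 = 5.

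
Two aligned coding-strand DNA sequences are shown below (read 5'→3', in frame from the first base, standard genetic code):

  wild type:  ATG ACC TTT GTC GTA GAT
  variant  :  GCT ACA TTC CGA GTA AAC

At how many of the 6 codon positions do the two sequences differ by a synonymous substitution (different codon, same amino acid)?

Codon 1: ATG Met / GCT Ala — nonsynonymous.
Codon 2: ACC Thr / ACA Thr — synonymous.
Codon 3: TTT Phe / TTC Phe — synonymous.
Codon 4: GTC Val / CGA Arg — nonsynonymous.
Codon 5: GTA Val / GTA Val — identical.
Codon 6: GAT Asp / AAC Asn — nonsynonymous.
Synonymous differences: 2.

2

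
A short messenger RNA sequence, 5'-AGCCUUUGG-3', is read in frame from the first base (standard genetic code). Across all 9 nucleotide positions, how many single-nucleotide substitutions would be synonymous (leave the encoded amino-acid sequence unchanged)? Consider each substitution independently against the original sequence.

Codon 1 (AGC, Ser): 1 synonymous substitution.
Codon 2 (CUU, Leu): 3 synonymous substitutions.
Codon 3 (UGG, Trp): 0 synonymous substitutions.
Total: 1 + 3 + 0 = 4.

4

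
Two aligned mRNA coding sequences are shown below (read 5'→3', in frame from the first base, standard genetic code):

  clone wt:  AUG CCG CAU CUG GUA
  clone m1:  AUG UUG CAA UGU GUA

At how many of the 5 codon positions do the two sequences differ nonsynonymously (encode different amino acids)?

Codon 1: AUG Met / AUG Met — identical.
Codon 2: CCG Pro / UUG Leu — nonsynonymous.
Codon 3: CAU His / CAA Gln — nonsynonymous.
Codon 4: CUG Leu / UGU Cys — nonsynonymous.
Codon 5: GUA Val / GUA Val — identical.
Nonsynonymous differences: 3.

3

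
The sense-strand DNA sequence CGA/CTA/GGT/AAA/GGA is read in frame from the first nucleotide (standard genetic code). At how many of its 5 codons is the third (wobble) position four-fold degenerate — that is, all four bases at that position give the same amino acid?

Codon 1 CGA (Arg): third position 4-fold.
Codon 2 CTA (Leu): third position 4-fold.
Codon 3 GGT (Gly): third position 4-fold.
Codon 4 AAA (Lys): third position 2-fold.
Codon 5 GGA (Gly): third position 4-fold.
Four-fold degenerate third positions: 4.

4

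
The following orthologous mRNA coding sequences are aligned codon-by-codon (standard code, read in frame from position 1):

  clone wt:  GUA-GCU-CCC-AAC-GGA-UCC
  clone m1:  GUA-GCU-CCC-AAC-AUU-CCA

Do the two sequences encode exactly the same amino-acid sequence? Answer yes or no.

Codon 1: GUA Val / GUA Val — identical.
Codon 2: GCU Ala / GCU Ala — identical.
Codon 3: CCC Pro / CCC Pro — identical.
Codon 4: AAC Asn / AAC Asn — identical.
Codon 5: GGA Gly / AUU Ile — nonsynonymous.
Codon 6: UCC Ser / CCA Pro — nonsynonymous.
Nonsynonymous differences: 2 → different protein.

no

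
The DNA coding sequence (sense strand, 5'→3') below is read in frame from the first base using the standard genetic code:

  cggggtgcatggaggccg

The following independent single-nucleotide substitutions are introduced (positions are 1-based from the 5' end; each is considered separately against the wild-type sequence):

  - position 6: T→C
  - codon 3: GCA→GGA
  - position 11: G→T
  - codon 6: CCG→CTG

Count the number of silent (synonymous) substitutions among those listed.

Codon 2: GGT (Gly) → GGC (Gly) — synonymous.
Codon 3: GCA (Ala) → GGA (Gly) — missense.
Codon 4: TGG (Trp) → TTG (Leu) — missense.
Codon 6: CCG (Pro) → CTG (Leu) — missense.
Synonymous: 1 of 4.

1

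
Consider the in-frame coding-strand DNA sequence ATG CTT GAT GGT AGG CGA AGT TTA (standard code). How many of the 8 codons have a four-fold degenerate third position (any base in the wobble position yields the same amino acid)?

Codon 1 ATG (Met): third position 1-fold.
Codon 2 CTT (Leu): third position 4-fold.
Codon 3 GAT (Asp): third position 2-fold.
Codon 4 GGT (Gly): third position 4-fold.
Codon 5 AGG (Arg): third position 2-fold.
Codon 6 CGA (Arg): third position 4-fold.
Codon 7 AGT (Ser): third position 2-fold.
Codon 8 TTA (Leu): third position 2-fold.
Four-fold degenerate third positions: 3.

3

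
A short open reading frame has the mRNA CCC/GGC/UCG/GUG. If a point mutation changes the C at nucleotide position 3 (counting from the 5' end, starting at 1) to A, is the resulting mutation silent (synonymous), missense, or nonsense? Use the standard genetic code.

Position 3 falls in codon 1: CCC → Pro.
After the substitution the codon is CCA → Pro.
Both encode Pro, so the change is synonymous.

silent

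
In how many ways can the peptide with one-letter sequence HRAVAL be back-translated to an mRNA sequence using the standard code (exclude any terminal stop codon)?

His: 2 codons.
Arg: 6 codons.
Ala: 4 codons.
Val: 4 codons.
Ala: 4 codons.
Leu: 6 codons.
2 × 6 × 4 × 4 × 4 × 6 = 4608.

4608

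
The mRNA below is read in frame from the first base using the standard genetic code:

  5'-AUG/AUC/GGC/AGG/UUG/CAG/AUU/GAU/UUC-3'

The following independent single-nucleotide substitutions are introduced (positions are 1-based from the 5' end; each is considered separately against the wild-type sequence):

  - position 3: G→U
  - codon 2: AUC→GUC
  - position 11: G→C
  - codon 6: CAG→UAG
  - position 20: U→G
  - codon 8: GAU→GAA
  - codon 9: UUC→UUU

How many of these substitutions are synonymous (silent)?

1

Codon 1: AUG (Met) → AUU (Ile) — missense.
Codon 2: AUC (Ile) → GUC (Val) — missense.
Codon 4: AGG (Arg) → ACG (Thr) — missense.
Codon 6: CAG (Gln) → UAG (Stop) — nonsense.
Codon 7: AUU (Ile) → AGU (Ser) — missense.
Codon 8: GAU (Asp) → GAA (Glu) — missense.
Codon 9: UUC (Phe) → UUU (Phe) — synonymous.
Synonymous: 1 of 7.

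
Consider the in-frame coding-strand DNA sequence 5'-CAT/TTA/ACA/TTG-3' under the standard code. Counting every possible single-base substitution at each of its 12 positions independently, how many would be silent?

Codon 1 (CAT, His): 1 synonymous substitution.
Codon 2 (TTA, Leu): 2 synonymous substitutions.
Codon 3 (ACA, Thr): 3 synonymous substitutions.
Codon 4 (TTG, Leu): 2 synonymous substitutions.
Total: 1 + 2 + 3 + 2 = 8.

8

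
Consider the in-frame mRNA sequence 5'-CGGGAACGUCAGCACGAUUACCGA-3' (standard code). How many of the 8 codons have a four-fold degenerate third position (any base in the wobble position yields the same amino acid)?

3

Codon 1 CGG (Arg): third position 4-fold.
Codon 2 GAA (Glu): third position 2-fold.
Codon 3 CGU (Arg): third position 4-fold.
Codon 4 CAG (Gln): third position 2-fold.
Codon 5 CAC (His): third position 2-fold.
Codon 6 GAU (Asp): third position 2-fold.
Codon 7 UAC (Tyr): third position 2-fold.
Codon 8 CGA (Arg): third position 4-fold.
Four-fold degenerate third positions: 3.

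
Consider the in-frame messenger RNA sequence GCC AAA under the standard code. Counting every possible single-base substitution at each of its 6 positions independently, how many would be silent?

4

Codon 1 (GCC, Ala): 3 synonymous substitutions.
Codon 2 (AAA, Lys): 1 synonymous substitution.
Total: 3 + 1 = 4.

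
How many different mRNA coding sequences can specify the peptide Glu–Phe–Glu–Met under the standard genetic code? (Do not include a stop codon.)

8

Glu: 2 codons.
Phe: 2 codons.
Glu: 2 codons.
Met: 1 codon.
2 × 2 × 2 × 1 = 8.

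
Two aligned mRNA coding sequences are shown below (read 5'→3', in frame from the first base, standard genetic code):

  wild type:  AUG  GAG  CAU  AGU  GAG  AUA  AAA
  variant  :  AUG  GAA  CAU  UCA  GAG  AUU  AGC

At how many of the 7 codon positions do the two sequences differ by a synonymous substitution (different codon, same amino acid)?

Codon 1: AUG Met / AUG Met — identical.
Codon 2: GAG Glu / GAA Glu — synonymous.
Codon 3: CAU His / CAU His — identical.
Codon 4: AGU Ser / UCA Ser — synonymous.
Codon 5: GAG Glu / GAG Glu — identical.
Codon 6: AUA Ile / AUU Ile — synonymous.
Codon 7: AAA Lys / AGC Ser — nonsynonymous.
Synonymous differences: 3.

3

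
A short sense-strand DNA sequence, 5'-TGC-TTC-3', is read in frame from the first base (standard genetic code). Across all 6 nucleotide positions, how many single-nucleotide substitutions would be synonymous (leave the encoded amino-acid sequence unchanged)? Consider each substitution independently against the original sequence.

Codon 1 (TGC, Cys): 1 synonymous substitution.
Codon 2 (TTC, Phe): 1 synonymous substitution.
Total: 1 + 1 = 2.

2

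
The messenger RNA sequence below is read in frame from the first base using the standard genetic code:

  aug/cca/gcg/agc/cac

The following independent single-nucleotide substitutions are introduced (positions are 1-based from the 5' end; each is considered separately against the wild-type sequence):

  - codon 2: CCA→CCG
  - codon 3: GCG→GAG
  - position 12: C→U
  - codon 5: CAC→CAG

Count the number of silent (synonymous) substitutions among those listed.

Codon 2: CCA (Pro) → CCG (Pro) — synonymous.
Codon 3: GCG (Ala) → GAG (Glu) — missense.
Codon 4: AGC (Ser) → AGU (Ser) — synonymous.
Codon 5: CAC (His) → CAG (Gln) — missense.
Synonymous: 2 of 4.

2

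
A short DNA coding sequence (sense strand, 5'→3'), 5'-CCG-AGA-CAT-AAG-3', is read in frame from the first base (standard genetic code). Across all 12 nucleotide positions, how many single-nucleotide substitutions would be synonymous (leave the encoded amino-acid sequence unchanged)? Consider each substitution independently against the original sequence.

7

Codon 1 (CCG, Pro): 3 synonymous substitutions.
Codon 2 (AGA, Arg): 2 synonymous substitutions.
Codon 3 (CAT, His): 1 synonymous substitution.
Codon 4 (AAG, Lys): 1 synonymous substitution.
Total: 3 + 2 + 1 + 1 = 7.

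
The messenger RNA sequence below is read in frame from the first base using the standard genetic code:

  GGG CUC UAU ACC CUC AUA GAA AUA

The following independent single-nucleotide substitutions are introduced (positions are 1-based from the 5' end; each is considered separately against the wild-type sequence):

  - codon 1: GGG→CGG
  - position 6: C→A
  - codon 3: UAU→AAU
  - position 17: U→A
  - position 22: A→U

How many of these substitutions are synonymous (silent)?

Codon 1: GGG (Gly) → CGG (Arg) — missense.
Codon 2: CUC (Leu) → CUA (Leu) — synonymous.
Codon 3: UAU (Tyr) → AAU (Asn) — missense.
Codon 6: AUA (Ile) → AAA (Lys) — missense.
Codon 8: AUA (Ile) → UUA (Leu) — missense.
Synonymous: 1 of 5.

1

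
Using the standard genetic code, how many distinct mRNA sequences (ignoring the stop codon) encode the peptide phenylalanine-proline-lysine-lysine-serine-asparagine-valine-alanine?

Phe: 2 codons.
Pro: 4 codons.
Lys: 2 codons.
Lys: 2 codons.
Ser: 6 codons.
Asn: 2 codons.
Val: 4 codons.
Ala: 4 codons.
2 × 4 × 2 × 2 × 6 × 2 × 4 × 4 = 6144.

6144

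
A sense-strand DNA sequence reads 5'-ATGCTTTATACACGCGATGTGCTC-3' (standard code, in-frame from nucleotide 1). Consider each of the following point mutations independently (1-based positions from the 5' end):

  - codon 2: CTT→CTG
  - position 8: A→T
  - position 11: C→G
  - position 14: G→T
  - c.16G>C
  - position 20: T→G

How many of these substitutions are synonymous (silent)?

1

Codon 2: CTT (Leu) → CTG (Leu) — synonymous.
Codon 3: TAT (Tyr) → TTT (Phe) — missense.
Codon 4: ACA (Thr) → AGA (Arg) — missense.
Codon 5: CGC (Arg) → CTC (Leu) — missense.
Codon 6: GAT (Asp) → CAT (His) — missense.
Codon 7: GTG (Val) → GGG (Gly) — missense.
Synonymous: 1 of 6.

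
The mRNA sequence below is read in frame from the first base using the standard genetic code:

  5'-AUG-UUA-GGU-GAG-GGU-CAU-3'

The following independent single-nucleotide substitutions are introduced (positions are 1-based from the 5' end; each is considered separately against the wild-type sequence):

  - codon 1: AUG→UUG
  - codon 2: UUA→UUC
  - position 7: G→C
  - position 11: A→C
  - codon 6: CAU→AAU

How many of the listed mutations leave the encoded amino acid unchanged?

Codon 1: AUG (Met) → UUG (Leu) — missense.
Codon 2: UUA (Leu) → UUC (Phe) — missense.
Codon 3: GGU (Gly) → CGU (Arg) — missense.
Codon 4: GAG (Glu) → GCG (Ala) — missense.
Codon 6: CAU (His) → AAU (Asn) — missense.
Synonymous: 0 of 5.

0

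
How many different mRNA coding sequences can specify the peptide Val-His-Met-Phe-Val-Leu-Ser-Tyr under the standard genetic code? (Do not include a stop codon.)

Val: 4 codons.
His: 2 codons.
Met: 1 codon.
Phe: 2 codons.
Val: 4 codons.
Leu: 6 codons.
Ser: 6 codons.
Tyr: 2 codons.
4 × 2 × 1 × 2 × 4 × 6 × 6 × 2 = 4608.

4608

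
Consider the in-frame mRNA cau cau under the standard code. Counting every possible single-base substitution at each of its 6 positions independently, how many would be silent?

Codon 1 (CAU, His): 1 synonymous substitution.
Codon 2 (CAU, His): 1 synonymous substitution.
Total: 1 + 1 = 2.

2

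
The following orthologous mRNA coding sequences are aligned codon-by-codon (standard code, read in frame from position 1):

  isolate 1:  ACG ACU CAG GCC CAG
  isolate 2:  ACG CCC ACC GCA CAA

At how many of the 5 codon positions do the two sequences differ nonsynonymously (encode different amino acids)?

2

Codon 1: ACG Thr / ACG Thr — identical.
Codon 2: ACU Thr / CCC Pro — nonsynonymous.
Codon 3: CAG Gln / ACC Thr — nonsynonymous.
Codon 4: GCC Ala / GCA Ala — synonymous.
Codon 5: CAG Gln / CAA Gln — synonymous.
Nonsynonymous differences: 2.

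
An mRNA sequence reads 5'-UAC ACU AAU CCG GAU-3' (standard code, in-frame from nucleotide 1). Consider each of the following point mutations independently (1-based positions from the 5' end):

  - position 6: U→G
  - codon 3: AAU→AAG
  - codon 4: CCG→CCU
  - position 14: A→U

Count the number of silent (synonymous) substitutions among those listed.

2

Codon 2: ACU (Thr) → ACG (Thr) — synonymous.
Codon 3: AAU (Asn) → AAG (Lys) — missense.
Codon 4: CCG (Pro) → CCU (Pro) — synonymous.
Codon 5: GAU (Asp) → GUU (Val) — missense.
Synonymous: 2 of 4.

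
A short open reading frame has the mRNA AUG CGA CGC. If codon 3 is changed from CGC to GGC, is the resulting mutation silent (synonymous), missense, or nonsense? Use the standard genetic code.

Position 7 falls in codon 3: CGC → Arg.
After the substitution the codon is GGC → Gly.
Arg ≠ Gly, so this is a missense mutation.

missense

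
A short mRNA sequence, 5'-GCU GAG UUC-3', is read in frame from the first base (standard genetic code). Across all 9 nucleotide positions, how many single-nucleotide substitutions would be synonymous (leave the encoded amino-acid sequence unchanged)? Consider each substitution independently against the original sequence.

Codon 1 (GCU, Ala): 3 synonymous substitutions.
Codon 2 (GAG, Glu): 1 synonymous substitution.
Codon 3 (UUC, Phe): 1 synonymous substitution.
Total: 3 + 1 + 1 = 5.

5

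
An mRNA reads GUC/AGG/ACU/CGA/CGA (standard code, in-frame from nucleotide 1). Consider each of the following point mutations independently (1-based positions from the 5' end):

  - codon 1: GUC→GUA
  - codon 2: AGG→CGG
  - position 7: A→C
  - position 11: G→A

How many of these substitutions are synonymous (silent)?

2

Codon 1: GUC (Val) → GUA (Val) — synonymous.
Codon 2: AGG (Arg) → CGG (Arg) — synonymous.
Codon 3: ACU (Thr) → CCU (Pro) — missense.
Codon 4: CGA (Arg) → CAA (Gln) — missense.
Synonymous: 2 of 4.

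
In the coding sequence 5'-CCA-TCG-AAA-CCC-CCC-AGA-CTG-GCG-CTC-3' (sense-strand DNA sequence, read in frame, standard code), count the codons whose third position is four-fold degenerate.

Codon 1 CCA (Pro): third position 4-fold.
Codon 2 TCG (Ser): third position 4-fold.
Codon 3 AAA (Lys): third position 2-fold.
Codon 4 CCC (Pro): third position 4-fold.
Codon 5 CCC (Pro): third position 4-fold.
Codon 6 AGA (Arg): third position 2-fold.
Codon 7 CTG (Leu): third position 4-fold.
Codon 8 GCG (Ala): third position 4-fold.
Codon 9 CTC (Leu): third position 4-fold.
Four-fold degenerate third positions: 7.

7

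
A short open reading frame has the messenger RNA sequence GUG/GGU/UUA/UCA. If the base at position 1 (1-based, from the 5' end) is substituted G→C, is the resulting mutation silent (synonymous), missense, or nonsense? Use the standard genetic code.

Position 1 falls in codon 1: GUG → Val.
After the substitution the codon is CUG → Leu.
Val ≠ Leu, so this is a missense mutation.

missense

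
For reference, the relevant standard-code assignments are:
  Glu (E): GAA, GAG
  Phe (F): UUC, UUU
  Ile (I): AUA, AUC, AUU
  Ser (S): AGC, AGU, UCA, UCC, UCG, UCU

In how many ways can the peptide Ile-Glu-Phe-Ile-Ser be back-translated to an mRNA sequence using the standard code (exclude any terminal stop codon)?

216

Ile: 3 codons.
Glu: 2 codons.
Phe: 2 codons.
Ile: 3 codons.
Ser: 6 codons.
3 × 2 × 2 × 3 × 6 = 216.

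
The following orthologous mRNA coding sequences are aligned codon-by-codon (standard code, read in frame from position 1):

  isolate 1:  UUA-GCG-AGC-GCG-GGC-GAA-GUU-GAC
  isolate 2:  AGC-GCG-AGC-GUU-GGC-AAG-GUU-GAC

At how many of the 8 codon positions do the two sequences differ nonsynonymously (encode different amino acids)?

Codon 1: UUA Leu / AGC Ser — nonsynonymous.
Codon 2: GCG Ala / GCG Ala — identical.
Codon 3: AGC Ser / AGC Ser — identical.
Codon 4: GCG Ala / GUU Val — nonsynonymous.
Codon 5: GGC Gly / GGC Gly — identical.
Codon 6: GAA Glu / AAG Lys — nonsynonymous.
Codon 7: GUU Val / GUU Val — identical.
Codon 8: GAC Asp / GAC Asp — identical.
Nonsynonymous differences: 3.

3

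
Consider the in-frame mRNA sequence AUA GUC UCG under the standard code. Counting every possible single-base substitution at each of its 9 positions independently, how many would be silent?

8

Codon 1 (AUA, Ile): 2 synonymous substitutions.
Codon 2 (GUC, Val): 3 synonymous substitutions.
Codon 3 (UCG, Ser): 3 synonymous substitutions.
Total: 2 + 3 + 3 = 8.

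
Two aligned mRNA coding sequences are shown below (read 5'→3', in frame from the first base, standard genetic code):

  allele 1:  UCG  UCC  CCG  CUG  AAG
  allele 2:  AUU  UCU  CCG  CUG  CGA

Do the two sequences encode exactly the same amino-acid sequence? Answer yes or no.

Codon 1: UCG Ser / AUU Ile — nonsynonymous.
Codon 2: UCC Ser / UCU Ser — synonymous.
Codon 3: CCG Pro / CCG Pro — identical.
Codon 4: CUG Leu / CUG Leu — identical.
Codon 5: AAG Lys / CGA Arg — nonsynonymous.
Nonsynonymous differences: 2 → different protein.

no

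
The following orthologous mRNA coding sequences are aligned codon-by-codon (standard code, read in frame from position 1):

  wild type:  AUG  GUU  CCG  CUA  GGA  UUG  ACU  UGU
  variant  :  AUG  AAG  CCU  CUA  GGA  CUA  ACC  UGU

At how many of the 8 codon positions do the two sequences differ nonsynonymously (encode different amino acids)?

Codon 1: AUG Met / AUG Met — identical.
Codon 2: GUU Val / AAG Lys — nonsynonymous.
Codon 3: CCG Pro / CCU Pro — synonymous.
Codon 4: CUA Leu / CUA Leu — identical.
Codon 5: GGA Gly / GGA Gly — identical.
Codon 6: UUG Leu / CUA Leu — synonymous.
Codon 7: ACU Thr / ACC Thr — synonymous.
Codon 8: UGU Cys / UGU Cys — identical.
Nonsynonymous differences: 1.

1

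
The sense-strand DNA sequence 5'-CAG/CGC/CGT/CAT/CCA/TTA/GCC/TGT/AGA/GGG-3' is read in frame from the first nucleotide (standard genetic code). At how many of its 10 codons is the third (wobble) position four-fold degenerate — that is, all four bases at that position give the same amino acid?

5

Codon 1 CAG (Gln): third position 2-fold.
Codon 2 CGC (Arg): third position 4-fold.
Codon 3 CGT (Arg): third position 4-fold.
Codon 4 CAT (His): third position 2-fold.
Codon 5 CCA (Pro): third position 4-fold.
Codon 6 TTA (Leu): third position 2-fold.
Codon 7 GCC (Ala): third position 4-fold.
Codon 8 TGT (Cys): third position 2-fold.
Codon 9 AGA (Arg): third position 2-fold.
Codon 10 GGG (Gly): third position 4-fold.
Four-fold degenerate third positions: 5.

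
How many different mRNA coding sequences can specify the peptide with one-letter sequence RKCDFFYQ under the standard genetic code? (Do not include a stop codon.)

Arg: 6 codons.
Lys: 2 codons.
Cys: 2 codons.
Asp: 2 codons.
Phe: 2 codons.
Phe: 2 codons.
Tyr: 2 codons.
Gln: 2 codons.
6 × 2 × 2 × 2 × 2 × 2 × 2 × 2 = 768.

768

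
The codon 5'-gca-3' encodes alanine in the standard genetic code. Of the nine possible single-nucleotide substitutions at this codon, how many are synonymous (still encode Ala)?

3

Position 1: none → 0 synonymous.
Position 2: none → 0 synonymous.
Position 3: GCT, GCC, GCG → 3 synonymous.
Total: 0 + 0 + 3 = 3.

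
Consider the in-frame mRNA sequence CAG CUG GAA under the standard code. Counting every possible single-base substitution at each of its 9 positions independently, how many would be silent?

6

Codon 1 (CAG, Gln): 1 synonymous substitution.
Codon 2 (CUG, Leu): 4 synonymous substitutions.
Codon 3 (GAA, Glu): 1 synonymous substitution.
Total: 1 + 4 + 1 = 6.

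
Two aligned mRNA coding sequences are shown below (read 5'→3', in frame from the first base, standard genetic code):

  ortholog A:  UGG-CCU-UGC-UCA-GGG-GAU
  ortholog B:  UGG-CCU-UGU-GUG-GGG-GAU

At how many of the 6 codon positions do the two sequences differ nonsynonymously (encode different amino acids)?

Codon 1: UGG Trp / UGG Trp — identical.
Codon 2: CCU Pro / CCU Pro — identical.
Codon 3: UGC Cys / UGU Cys — synonymous.
Codon 4: UCA Ser / GUG Val — nonsynonymous.
Codon 5: GGG Gly / GGG Gly — identical.
Codon 6: GAU Asp / GAU Asp — identical.
Nonsynonymous differences: 1.

1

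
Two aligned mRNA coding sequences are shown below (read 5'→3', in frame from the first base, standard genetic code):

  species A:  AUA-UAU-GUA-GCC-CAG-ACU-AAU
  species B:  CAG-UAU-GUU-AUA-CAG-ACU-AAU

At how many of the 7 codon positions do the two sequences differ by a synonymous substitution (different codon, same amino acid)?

Codon 1: AUA Ile / CAG Gln — nonsynonymous.
Codon 2: UAU Tyr / UAU Tyr — identical.
Codon 3: GUA Val / GUU Val — synonymous.
Codon 4: GCC Ala / AUA Ile — nonsynonymous.
Codon 5: CAG Gln / CAG Gln — identical.
Codon 6: ACU Thr / ACU Thr — identical.
Codon 7: AAU Asn / AAU Asn — identical.
Synonymous differences: 1.

1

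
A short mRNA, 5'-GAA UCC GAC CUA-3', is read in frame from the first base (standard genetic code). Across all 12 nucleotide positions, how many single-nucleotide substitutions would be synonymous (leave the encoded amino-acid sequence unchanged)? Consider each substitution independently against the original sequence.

9

Codon 1 (GAA, Glu): 1 synonymous substitution.
Codon 2 (UCC, Ser): 3 synonymous substitutions.
Codon 3 (GAC, Asp): 1 synonymous substitution.
Codon 4 (CUA, Leu): 4 synonymous substitutions.
Total: 1 + 3 + 1 + 4 = 9.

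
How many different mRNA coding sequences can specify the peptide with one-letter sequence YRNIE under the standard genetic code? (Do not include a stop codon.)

Tyr: 2 codons.
Arg: 6 codons.
Asn: 2 codons.
Ile: 3 codons.
Glu: 2 codons.
2 × 6 × 2 × 3 × 2 = 144.

144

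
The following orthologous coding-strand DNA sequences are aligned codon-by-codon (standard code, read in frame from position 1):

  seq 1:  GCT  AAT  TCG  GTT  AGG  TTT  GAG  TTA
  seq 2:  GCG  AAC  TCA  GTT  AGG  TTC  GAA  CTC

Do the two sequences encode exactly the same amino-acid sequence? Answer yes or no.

yes

Codon 1: GCT Ala / GCG Ala — synonymous.
Codon 2: AAT Asn / AAC Asn — synonymous.
Codon 3: TCG Ser / TCA Ser — synonymous.
Codon 4: GTT Val / GTT Val — identical.
Codon 5: AGG Arg / AGG Arg — identical.
Codon 6: TTT Phe / TTC Phe — synonymous.
Codon 7: GAG Glu / GAA Glu — synonymous.
Codon 8: TTA Leu / CTC Leu — synonymous.
Nonsynonymous differences: 0 → same protein.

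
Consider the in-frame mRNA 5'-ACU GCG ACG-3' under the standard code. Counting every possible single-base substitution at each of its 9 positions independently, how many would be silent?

9

Codon 1 (ACU, Thr): 3 synonymous substitutions.
Codon 2 (GCG, Ala): 3 synonymous substitutions.
Codon 3 (ACG, Thr): 3 synonymous substitutions.
Total: 3 + 3 + 3 = 9.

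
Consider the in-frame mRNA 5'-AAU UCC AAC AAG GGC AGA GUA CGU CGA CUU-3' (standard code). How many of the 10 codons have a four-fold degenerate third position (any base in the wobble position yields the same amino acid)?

6

Codon 1 AAU (Asn): third position 2-fold.
Codon 2 UCC (Ser): third position 4-fold.
Codon 3 AAC (Asn): third position 2-fold.
Codon 4 AAG (Lys): third position 2-fold.
Codon 5 GGC (Gly): third position 4-fold.
Codon 6 AGA (Arg): third position 2-fold.
Codon 7 GUA (Val): third position 4-fold.
Codon 8 CGU (Arg): third position 4-fold.
Codon 9 CGA (Arg): third position 4-fold.
Codon 10 CUU (Leu): third position 4-fold.
Four-fold degenerate third positions: 6.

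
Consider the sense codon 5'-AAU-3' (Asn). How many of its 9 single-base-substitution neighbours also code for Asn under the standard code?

Position 1: none → 0 synonymous.
Position 2: none → 0 synonymous.
Position 3: AAC → 1 synonymous.
Total: 0 + 0 + 1 = 1.

1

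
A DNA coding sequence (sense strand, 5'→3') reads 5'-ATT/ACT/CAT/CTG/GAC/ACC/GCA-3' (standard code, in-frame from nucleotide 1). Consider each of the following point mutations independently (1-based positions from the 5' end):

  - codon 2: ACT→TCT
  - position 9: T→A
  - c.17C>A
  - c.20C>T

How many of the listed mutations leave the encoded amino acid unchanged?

Codon 2: ACT (Thr) → TCT (Ser) — missense.
Codon 3: CAT (His) → CAA (Gln) — missense.
Codon 6: ACC (Thr) → AAC (Asn) — missense.
Codon 7: GCA (Ala) → GTA (Val) — missense.
Synonymous: 0 of 4.

0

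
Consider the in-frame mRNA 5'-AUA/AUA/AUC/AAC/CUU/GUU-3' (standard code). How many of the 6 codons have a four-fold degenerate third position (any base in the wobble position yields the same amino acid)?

Codon 1 AUA (Ile): third position 3-fold.
Codon 2 AUA (Ile): third position 3-fold.
Codon 3 AUC (Ile): third position 3-fold.
Codon 4 AAC (Asn): third position 2-fold.
Codon 5 CUU (Leu): third position 4-fold.
Codon 6 GUU (Val): third position 4-fold.
Four-fold degenerate third positions: 2.

2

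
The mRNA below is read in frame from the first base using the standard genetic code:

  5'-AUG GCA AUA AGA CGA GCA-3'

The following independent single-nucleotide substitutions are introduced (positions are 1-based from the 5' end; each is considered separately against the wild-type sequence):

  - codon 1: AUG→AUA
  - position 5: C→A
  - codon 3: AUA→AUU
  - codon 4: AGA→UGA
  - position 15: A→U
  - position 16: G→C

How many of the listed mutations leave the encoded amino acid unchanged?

Codon 1: AUG (Met) → AUA (Ile) — missense.
Codon 2: GCA (Ala) → GAA (Glu) — missense.
Codon 3: AUA (Ile) → AUU (Ile) — synonymous.
Codon 4: AGA (Arg) → UGA (Stop) — nonsense.
Codon 5: CGA (Arg) → CGU (Arg) — synonymous.
Codon 6: GCA (Ala) → CCA (Pro) — missense.
Synonymous: 2 of 6.

2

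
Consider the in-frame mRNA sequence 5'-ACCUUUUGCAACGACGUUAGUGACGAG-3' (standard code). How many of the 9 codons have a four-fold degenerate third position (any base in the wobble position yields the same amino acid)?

Codon 1 ACC (Thr): third position 4-fold.
Codon 2 UUU (Phe): third position 2-fold.
Codon 3 UGC (Cys): third position 2-fold.
Codon 4 AAC (Asn): third position 2-fold.
Codon 5 GAC (Asp): third position 2-fold.
Codon 6 GUU (Val): third position 4-fold.
Codon 7 AGU (Ser): third position 2-fold.
Codon 8 GAC (Asp): third position 2-fold.
Codon 9 GAG (Glu): third position 2-fold.
Four-fold degenerate third positions: 2.

2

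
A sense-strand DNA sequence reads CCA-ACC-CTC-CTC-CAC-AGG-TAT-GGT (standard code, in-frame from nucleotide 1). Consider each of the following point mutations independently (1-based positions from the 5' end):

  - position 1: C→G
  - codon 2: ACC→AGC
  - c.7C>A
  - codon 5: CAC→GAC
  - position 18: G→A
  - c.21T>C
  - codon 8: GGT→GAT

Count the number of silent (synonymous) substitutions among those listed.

Codon 1: CCA (Pro) → GCA (Ala) — missense.
Codon 2: ACC (Thr) → AGC (Ser) — missense.
Codon 3: CTC (Leu) → ATC (Ile) — missense.
Codon 5: CAC (His) → GAC (Asp) — missense.
Codon 6: AGG (Arg) → AGA (Arg) — synonymous.
Codon 7: TAT (Tyr) → TAC (Tyr) — synonymous.
Codon 8: GGT (Gly) → GAT (Asp) — missense.
Synonymous: 2 of 7.

2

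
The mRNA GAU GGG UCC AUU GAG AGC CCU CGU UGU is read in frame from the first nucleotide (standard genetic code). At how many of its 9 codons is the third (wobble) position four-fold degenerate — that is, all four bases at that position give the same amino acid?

Codon 1 GAU (Asp): third position 2-fold.
Codon 2 GGG (Gly): third position 4-fold.
Codon 3 UCC (Ser): third position 4-fold.
Codon 4 AUU (Ile): third position 3-fold.
Codon 5 GAG (Glu): third position 2-fold.
Codon 6 AGC (Ser): third position 2-fold.
Codon 7 CCU (Pro): third position 4-fold.
Codon 8 CGU (Arg): third position 4-fold.
Codon 9 UGU (Cys): third position 2-fold.
Four-fold degenerate third positions: 4.

4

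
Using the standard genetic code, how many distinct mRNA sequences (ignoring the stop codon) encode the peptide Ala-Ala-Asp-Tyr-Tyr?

128

Ala: 4 codons.
Ala: 4 codons.
Asp: 2 codons.
Tyr: 2 codons.
Tyr: 2 codons.
4 × 4 × 2 × 2 × 2 = 128.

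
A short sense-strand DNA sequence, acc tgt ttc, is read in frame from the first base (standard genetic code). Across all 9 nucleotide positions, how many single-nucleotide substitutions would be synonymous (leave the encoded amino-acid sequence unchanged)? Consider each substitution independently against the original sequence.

Codon 1 (ACC, Thr): 3 synonymous substitutions.
Codon 2 (TGT, Cys): 1 synonymous substitution.
Codon 3 (TTC, Phe): 1 synonymous substitution.
Total: 3 + 1 + 1 = 5.

5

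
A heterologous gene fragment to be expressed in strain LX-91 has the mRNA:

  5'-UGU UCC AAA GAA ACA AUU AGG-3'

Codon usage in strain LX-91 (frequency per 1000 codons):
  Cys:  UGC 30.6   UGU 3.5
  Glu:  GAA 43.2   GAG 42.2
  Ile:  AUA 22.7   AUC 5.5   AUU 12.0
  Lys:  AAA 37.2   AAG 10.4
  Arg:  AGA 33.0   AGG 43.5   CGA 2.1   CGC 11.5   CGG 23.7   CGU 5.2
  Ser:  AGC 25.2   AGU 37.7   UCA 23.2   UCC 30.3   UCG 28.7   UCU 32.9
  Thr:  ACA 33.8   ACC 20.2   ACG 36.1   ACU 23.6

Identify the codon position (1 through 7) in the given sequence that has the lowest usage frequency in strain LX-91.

1

Codon 1 UGU (Cys): 3.5 per 1000.
Codon 2 UCC (Ser): 30.3 per 1000.
Codon 3 AAA (Lys): 37.2 per 1000.
Codon 4 GAA (Glu): 43.2 per 1000.
Codon 5 ACA (Thr): 33.8 per 1000.
Codon 6 AUU (Ile): 12.0 per 1000.
Codon 7 AGG (Arg): 43.5 per 1000.
Lowest frequency is 3.5 at codon 1.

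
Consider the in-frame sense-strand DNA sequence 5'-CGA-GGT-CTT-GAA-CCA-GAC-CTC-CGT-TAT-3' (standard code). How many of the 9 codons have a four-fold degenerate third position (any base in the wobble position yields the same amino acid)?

6

Codon 1 CGA (Arg): third position 4-fold.
Codon 2 GGT (Gly): third position 4-fold.
Codon 3 CTT (Leu): third position 4-fold.
Codon 4 GAA (Glu): third position 2-fold.
Codon 5 CCA (Pro): third position 4-fold.
Codon 6 GAC (Asp): third position 2-fold.
Codon 7 CTC (Leu): third position 4-fold.
Codon 8 CGT (Arg): third position 4-fold.
Codon 9 TAT (Tyr): third position 2-fold.
Four-fold degenerate third positions: 6.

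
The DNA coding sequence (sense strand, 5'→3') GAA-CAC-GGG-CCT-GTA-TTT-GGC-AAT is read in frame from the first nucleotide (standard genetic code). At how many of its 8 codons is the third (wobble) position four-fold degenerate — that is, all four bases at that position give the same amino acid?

4

Codon 1 GAA (Glu): third position 2-fold.
Codon 2 CAC (His): third position 2-fold.
Codon 3 GGG (Gly): third position 4-fold.
Codon 4 CCT (Pro): third position 4-fold.
Codon 5 GTA (Val): third position 4-fold.
Codon 6 TTT (Phe): third position 2-fold.
Codon 7 GGC (Gly): third position 4-fold.
Codon 8 AAT (Asn): third position 2-fold.
Four-fold degenerate third positions: 4.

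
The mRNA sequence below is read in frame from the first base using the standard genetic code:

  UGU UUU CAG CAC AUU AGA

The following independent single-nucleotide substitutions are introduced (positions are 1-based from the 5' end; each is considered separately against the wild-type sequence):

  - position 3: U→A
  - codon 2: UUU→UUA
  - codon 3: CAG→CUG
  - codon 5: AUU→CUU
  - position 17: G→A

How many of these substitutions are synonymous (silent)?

Codon 1: UGU (Cys) → UGA (Stop) — nonsense.
Codon 2: UUU (Phe) → UUA (Leu) — missense.
Codon 3: CAG (Gln) → CUG (Leu) — missense.
Codon 5: AUU (Ile) → CUU (Leu) — missense.
Codon 6: AGA (Arg) → AAA (Lys) — missense.
Synonymous: 0 of 5.

0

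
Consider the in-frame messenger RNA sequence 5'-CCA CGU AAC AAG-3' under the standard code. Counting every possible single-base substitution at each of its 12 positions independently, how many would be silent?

Codon 1 (CCA, Pro): 3 synonymous substitutions.
Codon 2 (CGU, Arg): 3 synonymous substitutions.
Codon 3 (AAC, Asn): 1 synonymous substitution.
Codon 4 (AAG, Lys): 1 synonymous substitution.
Total: 3 + 3 + 1 + 1 = 8.

8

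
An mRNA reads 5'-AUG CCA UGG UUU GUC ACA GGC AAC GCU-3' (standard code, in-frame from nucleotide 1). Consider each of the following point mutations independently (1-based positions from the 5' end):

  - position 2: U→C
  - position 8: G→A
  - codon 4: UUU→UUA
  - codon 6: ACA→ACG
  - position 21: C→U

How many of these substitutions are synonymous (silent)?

2

Codon 1: AUG (Met) → ACG (Thr) — missense.
Codon 3: UGG (Trp) → UAG (Stop) — nonsense.
Codon 4: UUU (Phe) → UUA (Leu) — missense.
Codon 6: ACA (Thr) → ACG (Thr) — synonymous.
Codon 7: GGC (Gly) → GGU (Gly) — synonymous.
Synonymous: 2 of 5.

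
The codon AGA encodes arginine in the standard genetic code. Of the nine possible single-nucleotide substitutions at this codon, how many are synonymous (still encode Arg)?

2

Position 1: CGA → 1 synonymous.
Position 2: none → 0 synonymous.
Position 3: AGG → 1 synonymous.
Total: 1 + 0 + 1 = 2.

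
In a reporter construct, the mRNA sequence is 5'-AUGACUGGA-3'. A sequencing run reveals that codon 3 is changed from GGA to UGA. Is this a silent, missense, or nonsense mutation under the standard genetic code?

Position 7 falls in codon 3: GGA → Gly.
After the substitution the codon is UGA → Stop.
The new codon is a stop codon, so this is a nonsense mutation.

nonsense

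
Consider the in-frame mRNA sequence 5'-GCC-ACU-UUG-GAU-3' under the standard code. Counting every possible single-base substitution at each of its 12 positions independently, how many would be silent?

9

Codon 1 (GCC, Ala): 3 synonymous substitutions.
Codon 2 (ACU, Thr): 3 synonymous substitutions.
Codon 3 (UUG, Leu): 2 synonymous substitutions.
Codon 4 (GAU, Asp): 1 synonymous substitution.
Total: 3 + 3 + 2 + 1 = 9.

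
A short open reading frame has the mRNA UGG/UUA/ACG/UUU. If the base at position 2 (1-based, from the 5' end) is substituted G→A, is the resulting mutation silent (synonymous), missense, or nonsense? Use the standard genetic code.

nonsense

Position 2 falls in codon 1: UGG → Trp.
After the substitution the codon is UAG → Stop.
The new codon is a stop codon, so this is a nonsense mutation.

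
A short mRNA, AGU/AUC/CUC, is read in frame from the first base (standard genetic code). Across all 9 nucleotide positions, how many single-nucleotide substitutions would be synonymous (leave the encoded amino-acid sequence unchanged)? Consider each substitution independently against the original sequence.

6

Codon 1 (AGU, Ser): 1 synonymous substitution.
Codon 2 (AUC, Ile): 2 synonymous substitutions.
Codon 3 (CUC, Leu): 3 synonymous substitutions.
Total: 1 + 2 + 3 = 6.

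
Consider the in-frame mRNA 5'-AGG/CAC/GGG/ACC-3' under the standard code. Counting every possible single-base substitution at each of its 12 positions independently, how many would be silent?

9

Codon 1 (AGG, Arg): 2 synonymous substitutions.
Codon 2 (CAC, His): 1 synonymous substitution.
Codon 3 (GGG, Gly): 3 synonymous substitutions.
Codon 4 (ACC, Thr): 3 synonymous substitutions.
Total: 2 + 1 + 3 + 3 = 9.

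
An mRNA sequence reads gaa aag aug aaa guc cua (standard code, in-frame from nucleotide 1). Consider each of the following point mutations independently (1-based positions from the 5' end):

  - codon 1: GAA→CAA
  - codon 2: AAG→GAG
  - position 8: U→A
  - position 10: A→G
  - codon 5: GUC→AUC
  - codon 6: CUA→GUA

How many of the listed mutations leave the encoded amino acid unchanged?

0

Codon 1: GAA (Glu) → CAA (Gln) — missense.
Codon 2: AAG (Lys) → GAG (Glu) — missense.
Codon 3: AUG (Met) → AAG (Lys) — missense.
Codon 4: AAA (Lys) → GAA (Glu) — missense.
Codon 5: GUC (Val) → AUC (Ile) — missense.
Codon 6: CUA (Leu) → GUA (Val) — missense.
Synonymous: 0 of 6.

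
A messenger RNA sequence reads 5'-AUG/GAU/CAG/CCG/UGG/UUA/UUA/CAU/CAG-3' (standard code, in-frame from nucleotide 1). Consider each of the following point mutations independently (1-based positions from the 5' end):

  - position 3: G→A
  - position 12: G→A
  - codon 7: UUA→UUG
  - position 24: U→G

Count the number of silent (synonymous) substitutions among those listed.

2

Codon 1: AUG (Met) → AUA (Ile) — missense.
Codon 4: CCG (Pro) → CCA (Pro) — synonymous.
Codon 7: UUA (Leu) → UUG (Leu) — synonymous.
Codon 8: CAU (His) → CAG (Gln) — missense.
Synonymous: 2 of 4.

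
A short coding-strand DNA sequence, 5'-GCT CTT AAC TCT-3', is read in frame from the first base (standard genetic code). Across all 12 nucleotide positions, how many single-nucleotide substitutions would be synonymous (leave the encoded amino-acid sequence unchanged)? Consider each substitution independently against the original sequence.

Codon 1 (GCT, Ala): 3 synonymous substitutions.
Codon 2 (CTT, Leu): 3 synonymous substitutions.
Codon 3 (AAC, Asn): 1 synonymous substitution.
Codon 4 (TCT, Ser): 3 synonymous substitutions.
Total: 3 + 3 + 1 + 3 = 10.

10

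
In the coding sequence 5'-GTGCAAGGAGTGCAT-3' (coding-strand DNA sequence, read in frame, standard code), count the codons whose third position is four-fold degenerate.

3

Codon 1 GTG (Val): third position 4-fold.
Codon 2 CAA (Gln): third position 2-fold.
Codon 3 GGA (Gly): third position 4-fold.
Codon 4 GTG (Val): third position 4-fold.
Codon 5 CAT (His): third position 2-fold.
Four-fold degenerate third positions: 3.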